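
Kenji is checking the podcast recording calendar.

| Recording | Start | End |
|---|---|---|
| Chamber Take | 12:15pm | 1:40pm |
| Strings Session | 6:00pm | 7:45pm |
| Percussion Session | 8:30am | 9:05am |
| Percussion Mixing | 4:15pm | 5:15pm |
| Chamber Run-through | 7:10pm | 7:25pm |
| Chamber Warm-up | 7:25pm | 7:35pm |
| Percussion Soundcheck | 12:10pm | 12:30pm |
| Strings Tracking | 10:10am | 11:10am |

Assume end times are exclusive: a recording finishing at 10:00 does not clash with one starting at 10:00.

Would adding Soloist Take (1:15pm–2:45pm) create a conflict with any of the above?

Percussion Session: ends 9:05am at or before Soloist Take starts 1:15pm → clear.
Strings Tracking: ends 11:10am at or before Soloist Take starts 1:15pm → clear.
Percussion Soundcheck: ends 12:30pm at or before Soloist Take starts 1:15pm → clear.
Chamber Take: starts 12:15pm before Soloist Take ends 2:45pm, and ends 1:40pm after Soloist Take starts 1:15pm → overlap.
Percussion Mixing: starts 4:15pm at or after Soloist Take ends 2:45pm → clear.
Strings Session: starts 6:00pm at or after Soloist Take ends 2:45pm → clear.
Chamber Run-through: starts 7:10pm at or after Soloist Take ends 2:45pm → clear.
Chamber Warm-up: starts 7:25pm at or after Soloist Take ends 2:45pm → clear.
Soloist Take overlaps Chamber Take.

Yes — it overlaps Chamber Take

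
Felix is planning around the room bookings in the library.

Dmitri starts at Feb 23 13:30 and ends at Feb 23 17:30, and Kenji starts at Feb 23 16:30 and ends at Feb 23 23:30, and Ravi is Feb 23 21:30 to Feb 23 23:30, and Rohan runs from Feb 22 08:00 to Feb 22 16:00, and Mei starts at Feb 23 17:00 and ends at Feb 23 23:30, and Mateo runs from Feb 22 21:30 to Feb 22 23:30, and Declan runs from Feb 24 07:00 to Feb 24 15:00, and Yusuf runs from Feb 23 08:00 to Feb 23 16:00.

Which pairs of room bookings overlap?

Sorted by start: Rohan, Mateo, Yusuf, Dmitri, Kenji, Mei, Ravi, Declan.
Mateo starts after Rohan ends; Rohan is clear from here.
Yusuf starts after Mateo ends; Mateo is clear from here.
Dmitri starts before Yusuf ends → Yusuf and Dmitri overlap.
Kenji starts after Yusuf ends; Yusuf is clear from here.
Kenji starts before Dmitri ends → Dmitri and Kenji overlap.
Mei starts before Dmitri ends → Dmitri and Mei overlap.
Ravi starts after Dmitri ends; Dmitri is clear from here.
Mei starts before Kenji ends → Kenji and Mei overlap.
Ravi starts before Kenji ends → Kenji and Ravi overlap.
Declan starts after Kenji ends.
Ravi starts before Mei ends → Mei and Ravi overlap.
Declan starts after Mei ends.
Declan starts after Ravi ends.

Dmitri & Kenji, Dmitri & Mei, Dmitri & Yusuf, Kenji & Mei, Kenji & Ravi, Mei & Ravi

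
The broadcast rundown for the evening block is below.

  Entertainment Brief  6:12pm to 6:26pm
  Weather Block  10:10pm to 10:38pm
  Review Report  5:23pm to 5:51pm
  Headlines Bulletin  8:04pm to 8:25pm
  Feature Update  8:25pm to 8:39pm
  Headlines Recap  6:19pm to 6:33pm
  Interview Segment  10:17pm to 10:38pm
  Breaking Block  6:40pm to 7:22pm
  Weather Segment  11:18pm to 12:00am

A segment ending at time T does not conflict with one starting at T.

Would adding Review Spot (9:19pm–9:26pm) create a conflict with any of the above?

Review Report: ends 5:51pm at or before Review Spot starts 9:19pm → clear.
Entertainment Brief: ends 6:26pm at or before Review Spot starts 9:19pm → clear.
Headlines Recap: ends 6:33pm at or before Review Spot starts 9:19pm → clear.
Breaking Block: ends 7:22pm at or before Review Spot starts 9:19pm → clear.
Headlines Bulletin: ends 8:25pm at or before Review Spot starts 9:19pm → clear.
Feature Update: ends 8:39pm at or before Review Spot starts 9:19pm → clear.
Weather Block: starts 10:10pm at or after Review Spot ends 9:26pm → clear.
Interview Segment: starts 10:17pm at or after Review Spot ends 9:26pm → clear.
Weather Segment: starts 11:18pm at or after Review Spot ends 9:26pm → clear.

No — it doesn't clash with anything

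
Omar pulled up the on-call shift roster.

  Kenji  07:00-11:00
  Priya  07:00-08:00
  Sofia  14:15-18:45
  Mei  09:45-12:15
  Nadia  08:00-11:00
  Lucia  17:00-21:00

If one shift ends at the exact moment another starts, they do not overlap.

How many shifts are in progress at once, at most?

3

Walk through starts and ends in time order (an end at T is processed before a start at T):
07:00 start Kenji → 1
07:00 start Priya → 2
08:00 end Priya → 1
08:00 start Nadia → 2
09:45 start Mei → 3
11:00 end Kenji → 2
11:00 end Nadia → 1
12:15 end Mei → 0
14:15 start Sofia → 1
17:00 start Lucia → 2
18:45 end Sofia → 1
21:00 end Lucia → 0
Peak is 3, at 09:45 (Kenji, Mei, Nadia).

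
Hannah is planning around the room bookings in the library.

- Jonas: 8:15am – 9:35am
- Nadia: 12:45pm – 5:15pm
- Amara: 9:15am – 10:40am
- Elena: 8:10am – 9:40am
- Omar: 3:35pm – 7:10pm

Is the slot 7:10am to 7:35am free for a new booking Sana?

Yes — the slot is free

Elena: starts 8:10am at or after Sana ends 7:35am → clear.
Jonas: starts 8:15am at or after Sana ends 7:35am → clear.
Amara: starts 9:15am at or after Sana ends 7:35am → clear.
Nadia: starts 12:45pm at or after Sana ends 7:35am → clear.
Omar: starts 3:35pm at or after Sana ends 7:35am → clear.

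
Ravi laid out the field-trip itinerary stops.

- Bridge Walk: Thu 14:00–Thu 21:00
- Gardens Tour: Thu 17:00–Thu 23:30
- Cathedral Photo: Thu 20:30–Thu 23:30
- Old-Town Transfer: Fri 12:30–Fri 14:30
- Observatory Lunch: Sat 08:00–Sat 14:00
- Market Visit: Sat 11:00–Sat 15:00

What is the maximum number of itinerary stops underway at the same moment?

3

Walk through starts and ends in time order (an end at T is processed before a start at T):
Thu 14:00 start Bridge Walk → 1
Thu 17:00 start Gardens Tour → 2
Thu 20:30 start Cathedral Photo → 3
Thu 21:00 end Bridge Walk → 2
Thu 23:30 end Cathedral Photo → 1
Thu 23:30 end Gardens Tour → 0
Fri 12:30 start Old-Town Transfer → 1
Fri 14:30 end Old-Town Transfer → 0
Sat 08:00 start Observatory Lunch → 1
Sat 11:00 start Market Visit → 2
Sat 14:00 end Observatory Lunch → 1
Sat 15:00 end Market Visit → 0
Peak is 3, at Thu 20:30 (Bridge Walk, Cathedral Photo, Gardens Tour).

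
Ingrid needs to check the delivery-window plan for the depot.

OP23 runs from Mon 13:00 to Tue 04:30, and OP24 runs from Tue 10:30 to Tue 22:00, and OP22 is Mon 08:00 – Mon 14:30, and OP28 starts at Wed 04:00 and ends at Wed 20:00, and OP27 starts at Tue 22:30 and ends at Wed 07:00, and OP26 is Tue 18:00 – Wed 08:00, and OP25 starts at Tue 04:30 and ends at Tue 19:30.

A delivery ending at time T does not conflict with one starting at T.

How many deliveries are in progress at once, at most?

3

Sort all start/end points and keep a running count:
Mon 08:00 start OP22 → 1
Mon 13:00 start OP23 → 2
Mon 14:30 end OP22 → 1
Tue 04:30 end OP23 → 0
Tue 04:30 start OP25 → 1
Tue 10:30 start OP24 → 2
Tue 18:00 start OP26 → 3
Tue 19:30 end OP25 → 2
Tue 22:00 end OP24 → 1
Tue 22:30 start OP27 → 2
Wed 04:00 start OP28 → 3
Wed 07:00 end OP27 → 2
Wed 08:00 end OP26 → 1
Wed 20:00 end OP28 → 0
Peak is 3, at Tue 18:00 (OP24, OP25, OP26).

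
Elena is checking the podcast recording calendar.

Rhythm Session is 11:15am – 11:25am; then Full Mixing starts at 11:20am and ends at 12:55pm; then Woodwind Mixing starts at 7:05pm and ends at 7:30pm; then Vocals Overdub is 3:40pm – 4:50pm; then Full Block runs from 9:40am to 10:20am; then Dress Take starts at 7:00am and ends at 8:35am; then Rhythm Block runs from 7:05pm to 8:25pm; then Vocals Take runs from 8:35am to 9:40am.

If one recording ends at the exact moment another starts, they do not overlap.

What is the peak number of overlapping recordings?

Sort all start/end points and keep a running count:
7:00am start Dress Take → 1
8:35am end Dress Take → 0
8:35am start Vocals Take → 1
9:40am end Vocals Take → 0
9:40am start Full Block → 1
10:20am end Full Block → 0
11:15am start Rhythm Session → 1
11:20am start Full Mixing → 2
11:25am end Rhythm Session → 1
12:55pm end Full Mixing → 0
3:40pm start Vocals Overdub → 1
4:50pm end Vocals Overdub → 0
7:05pm start Rhythm Block → 1
7:05pm start Woodwind Mixing → 2
7:30pm end Woodwind Mixing → 1
8:25pm end Rhythm Block → 0
Peak is 2, at 11:20am (Full Mixing, Rhythm Session).

2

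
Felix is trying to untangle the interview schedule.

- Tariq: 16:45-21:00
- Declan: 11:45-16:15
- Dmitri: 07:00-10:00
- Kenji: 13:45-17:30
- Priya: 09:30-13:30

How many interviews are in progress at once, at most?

Sweep the timeline, counting +1 at each start and −1 at each end (ends before starts at a tie):
07:00 start Dmitri → 1
09:30 start Priya → 2
10:00 end Dmitri → 1
11:45 start Declan → 2
13:30 end Priya → 1
13:45 start Kenji → 2
16:15 end Declan → 1
16:45 start Tariq → 2
17:30 end Kenji → 1
21:00 end Tariq → 0
Peak is 2, at 09:30 (Dmitri, Priya).

2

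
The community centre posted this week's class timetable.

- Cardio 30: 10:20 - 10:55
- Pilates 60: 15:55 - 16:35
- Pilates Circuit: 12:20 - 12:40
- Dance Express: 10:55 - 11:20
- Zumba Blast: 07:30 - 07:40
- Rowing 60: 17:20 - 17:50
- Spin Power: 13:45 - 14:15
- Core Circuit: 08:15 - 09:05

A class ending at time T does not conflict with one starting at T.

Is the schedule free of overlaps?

Yes

Sorted by start: Zumba Blast, Core Circuit, Cardio 30, Dance Express, Pilates Circuit, Spin Power, Pilates 60, Rowing 60.
Core Circuit starts after Zumba Blast ends; Zumba Blast is clear from here.
Cardio 30 starts after Core Circuit ends; Core Circuit is clear from here.
Dance Express starts exactly when Cardio 30 ends (back-to-back, no overlap); Cardio 30 is clear from here.
Pilates Circuit starts after Dance Express ends; Dance Express is clear from here.
Spin Power starts after Pilates Circuit ends; Pilates Circuit is clear from here.
Pilates 60 starts after Spin Power ends; Spin Power is clear from here.
Rowing 60 starts after Pilates 60 ends.
Every pair is clear; the schedule has no overlaps.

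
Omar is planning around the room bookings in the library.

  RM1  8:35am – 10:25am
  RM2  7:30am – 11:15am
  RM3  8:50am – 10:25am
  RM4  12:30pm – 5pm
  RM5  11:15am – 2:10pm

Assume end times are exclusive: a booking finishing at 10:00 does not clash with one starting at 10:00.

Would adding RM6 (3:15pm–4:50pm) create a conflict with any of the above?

Yes — it overlaps RM4

RM2: ends 11:15am at or before RM6 starts 3:15pm → clear.
RM1: ends 10:25am at or before RM6 starts 3:15pm → clear.
RM3: ends 10:25am at or before RM6 starts 3:15pm → clear.
RM5: ends 2:10pm at or before RM6 starts 3:15pm → clear.
RM4: starts 12:30pm before RM6 ends 4:50pm, and ends 5pm after RM6 starts 3:15pm → overlap.
RM6 overlaps RM4.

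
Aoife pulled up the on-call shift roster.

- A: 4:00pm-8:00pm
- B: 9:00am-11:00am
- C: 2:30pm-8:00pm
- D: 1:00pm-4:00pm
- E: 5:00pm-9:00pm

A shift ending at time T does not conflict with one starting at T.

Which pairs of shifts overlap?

Two intervals overlap when each starts before the other ends.
Sorted by start: B, D, C, A, E.
D starts after B ends; B is clear from here.
C starts before D ends → D and C overlap.
A starts exactly when D ends (back-to-back, no overlap); D is clear from here.
A starts before C ends → C and A overlap.
E starts before C ends → C and E overlap.
E starts before A ends → A and E overlap.

A & C, A & E, C & D, C & E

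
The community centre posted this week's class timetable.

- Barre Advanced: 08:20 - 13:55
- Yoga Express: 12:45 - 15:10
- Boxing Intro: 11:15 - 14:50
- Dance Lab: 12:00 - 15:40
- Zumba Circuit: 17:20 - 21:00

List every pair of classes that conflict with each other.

Barre Advanced & Boxing Intro, Barre Advanced & Dance Lab, Barre Advanced & Yoga Express, Boxing Intro & Dance Lab, Boxing Intro & Yoga Express, Dance Lab & Yoga Express

Sorted by start: Barre Advanced, Boxing Intro, Dance Lab, Yoga Express, Zumba Circuit.
Boxing Intro starts before Barre Advanced ends → Barre Advanced and Boxing Intro overlap.
Dance Lab starts before Barre Advanced ends → Barre Advanced and Dance Lab overlap.
Yoga Express starts before Barre Advanced ends → Barre Advanced and Yoga Express overlap.
Zumba Circuit starts after Barre Advanced ends.
Dance Lab starts before Boxing Intro ends → Boxing Intro and Dance Lab overlap.
Yoga Express starts before Boxing Intro ends → Boxing Intro and Yoga Express overlap.
Zumba Circuit starts after Boxing Intro ends.
Yoga Express starts before Dance Lab ends → Dance Lab and Yoga Express overlap.
Zumba Circuit starts after Dance Lab ends.
Zumba Circuit starts after Yoga Express ends.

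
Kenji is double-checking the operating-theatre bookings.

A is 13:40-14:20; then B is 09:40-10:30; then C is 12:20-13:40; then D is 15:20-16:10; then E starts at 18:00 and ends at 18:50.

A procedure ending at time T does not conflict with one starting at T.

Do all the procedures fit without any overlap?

Sorted by start: B, C, A, D, E.
C starts after B ends — done with B.
A starts exactly when C ends (back-to-back, no overlap) — done with C.
D starts after A ends — done with A.
E starts after D ends.
Every pair is clear; the schedule has no overlaps.

Yes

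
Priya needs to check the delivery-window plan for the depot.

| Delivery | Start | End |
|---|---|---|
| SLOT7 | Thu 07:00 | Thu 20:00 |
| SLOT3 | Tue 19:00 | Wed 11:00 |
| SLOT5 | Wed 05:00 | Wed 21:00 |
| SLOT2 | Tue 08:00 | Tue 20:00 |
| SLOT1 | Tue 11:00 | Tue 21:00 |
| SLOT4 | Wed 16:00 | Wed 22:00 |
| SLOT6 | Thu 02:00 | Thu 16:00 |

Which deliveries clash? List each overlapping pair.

Check each pair: they overlap iff neither finishes before the other starts.
Sorted by start: SLOT2, SLOT1, SLOT3, SLOT5, SLOT4, SLOT6, SLOT7.
SLOT1 starts before SLOT2 ends → SLOT2 and SLOT1 overlap.
SLOT3 starts before SLOT2 ends → SLOT2 and SLOT3 overlap.
SLOT5 starts after SLOT2 ends — done with SLOT2.
SLOT3 starts before SLOT1 ends → SLOT1 and SLOT3 overlap.
SLOT5 starts after SLOT1 ends — done with SLOT1.
SLOT5 starts before SLOT3 ends → SLOT3 and SLOT5 overlap.
SLOT4 starts after SLOT3 ends — done with SLOT3.
SLOT4 starts before SLOT5 ends → SLOT5 and SLOT4 overlap.
SLOT6 starts after SLOT5 ends — done with SLOT5.
SLOT6 starts after SLOT4 ends — done with SLOT4.
SLOT7 starts before SLOT6 ends → SLOT6 and SLOT7 overlap.

SLOT1 & SLOT2, SLOT1 & SLOT3, SLOT2 & SLOT3, SLOT3 & SLOT5, SLOT4 & SLOT5, SLOT6 & SLOT7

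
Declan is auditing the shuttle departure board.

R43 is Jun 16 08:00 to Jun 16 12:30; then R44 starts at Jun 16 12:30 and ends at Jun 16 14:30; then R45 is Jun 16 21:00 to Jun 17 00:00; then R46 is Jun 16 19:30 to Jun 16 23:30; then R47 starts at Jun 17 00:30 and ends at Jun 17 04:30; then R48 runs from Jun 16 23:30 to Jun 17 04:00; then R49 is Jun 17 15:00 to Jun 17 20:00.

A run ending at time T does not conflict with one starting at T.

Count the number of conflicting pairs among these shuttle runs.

3

Sorted by start: R43, R44, R46, R45, R48, R47, R49.
R44 starts exactly when R43 ends (back-to-back, no overlap) — done with R43.
R46 starts after R44 ends — done with R44.
R45 starts before R46 ends → R46 and R45 overlap.
R48 starts exactly when R46 ends (back-to-back, no overlap) — done with R46.
R48 starts before R45 ends → R45 and R48 overlap.
R47 starts after R45 ends — done with R45.
R47 starts before R48 ends → R48 and R47 overlap.
R49 starts after R48 ends.
R49 starts after R47 ends.
Overlapping pairs: R45 & R46, R45 & R48, R47 & R48 — 3 in total.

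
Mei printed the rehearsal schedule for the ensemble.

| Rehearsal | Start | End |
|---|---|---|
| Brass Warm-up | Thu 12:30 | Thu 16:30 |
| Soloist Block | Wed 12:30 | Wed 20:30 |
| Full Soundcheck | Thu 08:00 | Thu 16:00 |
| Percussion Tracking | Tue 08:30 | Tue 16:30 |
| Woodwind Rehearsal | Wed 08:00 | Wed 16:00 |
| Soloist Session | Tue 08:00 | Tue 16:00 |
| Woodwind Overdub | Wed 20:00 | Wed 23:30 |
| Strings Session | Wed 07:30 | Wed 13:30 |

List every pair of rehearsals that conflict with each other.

Sorted by start: Soloist Session, Percussion Tracking, Strings Session, Woodwind Rehearsal, Soloist Block, Woodwind Overdub, Full Soundcheck, Brass Warm-up.
Percussion Tracking starts before Soloist Session ends → Soloist Session and Percussion Tracking overlap.
Strings Session starts after Soloist Session ends, so Soloist Session has no further overlaps.
Strings Session starts after Percussion Tracking ends, so Percussion Tracking has no further overlaps.
Woodwind Rehearsal starts before Strings Session ends → Strings Session and Woodwind Rehearsal overlap.
Soloist Block starts before Strings Session ends → Strings Session and Soloist Block overlap.
Woodwind Overdub starts after Strings Session ends, so Strings Session has no further overlaps.
Soloist Block starts before Woodwind Rehearsal ends → Woodwind Rehearsal and Soloist Block overlap.
Woodwind Overdub starts after Woodwind Rehearsal ends, so Woodwind Rehearsal has no further overlaps.
Woodwind Overdub starts before Soloist Block ends → Soloist Block and Woodwind Overdub overlap.
Full Soundcheck starts after Soloist Block ends, so Soloist Block has no further overlaps.
Full Soundcheck starts after Woodwind Overdub ends, so Woodwind Overdub has no further overlaps.
Brass Warm-up starts before Full Soundcheck ends → Full Soundcheck and Brass Warm-up overlap.

Brass Warm-up & Full Soundcheck, Percussion Tracking & Soloist Session, Soloist Block & Strings Session, Soloist Block & Woodwind Overdub, Soloist Block & Woodwind Rehearsal, Strings Session & Woodwind Rehearsal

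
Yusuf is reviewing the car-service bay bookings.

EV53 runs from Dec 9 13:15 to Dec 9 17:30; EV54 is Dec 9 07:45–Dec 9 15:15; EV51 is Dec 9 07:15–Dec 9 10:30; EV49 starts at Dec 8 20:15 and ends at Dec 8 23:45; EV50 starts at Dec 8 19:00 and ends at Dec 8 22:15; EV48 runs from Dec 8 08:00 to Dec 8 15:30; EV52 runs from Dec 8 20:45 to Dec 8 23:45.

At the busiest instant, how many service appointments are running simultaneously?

3

Walk through starts and ends in time order (an end at T is processed before a start at T):
Dec 8 08:00 start EV48 → 1
Dec 8 15:30 end EV48 → 0
Dec 8 19:00 start EV50 → 1
Dec 8 20:15 start EV49 → 2
Dec 8 20:45 start EV52 → 3
Dec 8 22:15 end EV50 → 2
Dec 8 23:45 end EV49 → 1
Dec 8 23:45 end EV52 → 0
Dec 9 07:15 start EV51 → 1
Dec 9 07:45 start EV54 → 2
Dec 9 10:30 end EV51 → 1
Dec 9 13:15 start EV53 → 2
Dec 9 15:15 end EV54 → 1
Dec 9 17:30 end EV53 → 0
Peak is 3, at Dec 8 20:45 (EV49, EV50, EV52).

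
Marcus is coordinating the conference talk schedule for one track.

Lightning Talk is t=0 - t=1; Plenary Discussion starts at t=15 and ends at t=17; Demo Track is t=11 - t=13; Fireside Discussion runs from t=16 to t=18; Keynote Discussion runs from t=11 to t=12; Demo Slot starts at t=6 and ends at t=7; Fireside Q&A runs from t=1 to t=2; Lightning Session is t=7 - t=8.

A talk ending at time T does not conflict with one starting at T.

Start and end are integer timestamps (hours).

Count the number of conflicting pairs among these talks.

2

Two intervals overlap when each starts before the other ends.
Sorted by start: Lightning Talk, Fireside Q&A, Demo Slot, Lightning Session, Keynote Discussion, Demo Track, Plenary Discussion, Fireside Discussion.
Fireside Q&A starts exactly when Lightning Talk ends (back-to-back, no overlap), so nothing later overlaps Lightning Talk either.
Demo Slot starts after Fireside Q&A ends, so nothing later overlaps Fireside Q&A either.
Lightning Session starts exactly when Demo Slot ends (back-to-back, no overlap), so nothing later overlaps Demo Slot either.
Keynote Discussion starts after Lightning Session ends, so nothing later overlaps Lightning Session either.
Demo Track starts before Keynote Discussion ends → Keynote Discussion and Demo Track overlap.
Plenary Discussion starts after Keynote Discussion ends, so nothing later overlaps Keynote Discussion either.
Plenary Discussion starts after Demo Track ends, so nothing later overlaps Demo Track either.
Fireside Discussion starts before Plenary Discussion ends → Plenary Discussion and Fireside Discussion overlap.
Overlapping pairs: Demo Track & Keynote Discussion, Fireside Discussion & Plenary Discussion — 2 in total.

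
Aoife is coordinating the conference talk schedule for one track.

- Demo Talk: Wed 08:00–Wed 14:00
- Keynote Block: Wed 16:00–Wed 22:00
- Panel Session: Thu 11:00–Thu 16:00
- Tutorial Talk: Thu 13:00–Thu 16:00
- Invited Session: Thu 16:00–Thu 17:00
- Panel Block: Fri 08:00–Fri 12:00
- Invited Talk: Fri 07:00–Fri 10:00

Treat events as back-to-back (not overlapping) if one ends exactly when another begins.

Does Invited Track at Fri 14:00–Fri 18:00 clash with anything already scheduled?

Demo Talk: ends Wed 14:00 at or before Invited Track starts Fri 14:00 → clear.
Keynote Block: ends Wed 22:00 at or before Invited Track starts Fri 14:00 → clear.
Panel Session: ends Thu 16:00 at or before Invited Track starts Fri 14:00 → clear.
Tutorial Talk: ends Thu 16:00 at or before Invited Track starts Fri 14:00 → clear.
Invited Session: ends Thu 17:00 at or before Invited Track starts Fri 14:00 → clear.
Invited Talk: ends Fri 10:00 at or before Invited Track starts Fri 14:00 → clear.
Panel Block: ends Fri 12:00 at or before Invited Track starts Fri 14:00 → clear.

No — it doesn't clash with anything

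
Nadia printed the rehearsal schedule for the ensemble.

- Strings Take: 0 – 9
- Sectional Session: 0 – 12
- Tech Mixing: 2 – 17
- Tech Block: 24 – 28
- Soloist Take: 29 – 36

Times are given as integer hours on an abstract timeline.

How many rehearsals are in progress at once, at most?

3

Sort all start/end points and keep a running count:
0 start Sectional Session → 1
0 start Strings Take → 2
2 start Tech Mixing → 3
9 end Strings Take → 2
12 end Sectional Session → 1
17 end Tech Mixing → 0
24 start Tech Block → 1
28 end Tech Block → 0
29 start Soloist Take → 1
36 end Soloist Take → 0
Peak is 3, at 2 (Sectional Session, Strings Take, Tech Mixing).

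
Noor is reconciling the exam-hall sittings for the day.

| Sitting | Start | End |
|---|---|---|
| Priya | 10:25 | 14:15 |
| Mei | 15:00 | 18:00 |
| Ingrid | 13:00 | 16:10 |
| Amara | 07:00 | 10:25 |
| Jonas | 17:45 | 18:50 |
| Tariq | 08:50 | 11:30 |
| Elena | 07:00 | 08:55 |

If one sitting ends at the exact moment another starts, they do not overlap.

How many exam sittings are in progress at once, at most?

Walk through starts and ends in time order (an end at T is processed before a start at T):
07:00 start Amara → 1
07:00 start Elena → 2
08:50 start Tariq → 3
08:55 end Elena → 2
10:25 end Amara → 1
10:25 start Priya → 2
11:30 end Tariq → 1
13:00 start Ingrid → 2
14:15 end Priya → 1
15:00 start Mei → 2
16:10 end Ingrid → 1
17:45 start Jonas → 2
18:00 end Mei → 1
18:50 end Jonas → 0
Peak is 3, at 08:50 (Amara, Elena, Tariq).

3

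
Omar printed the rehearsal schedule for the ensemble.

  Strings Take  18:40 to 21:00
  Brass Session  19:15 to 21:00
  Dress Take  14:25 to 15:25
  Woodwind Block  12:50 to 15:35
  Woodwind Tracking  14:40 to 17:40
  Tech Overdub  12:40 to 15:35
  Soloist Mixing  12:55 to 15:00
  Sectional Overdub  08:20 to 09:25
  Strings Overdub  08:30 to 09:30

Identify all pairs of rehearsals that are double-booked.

Brass Session & Strings Take, Dress Take & Soloist Mixing, Dress Take & Tech Overdub, Dress Take & Woodwind Block, Dress Take & Woodwind Tracking, Sectional Overdub & Strings Overdub, Soloist Mixing & Tech Overdub, Soloist Mixing & Woodwind Block, Soloist Mixing & Woodwind Tracking, Tech Overdub & Woodwind Block, Tech Overdub & Woodwind Tracking, Woodwind Block & Woodwind Tracking

Sorted by start: Sectional Overdub, Strings Overdub, Tech Overdub, Woodwind Block, Soloist Mixing, Dress Take, Woodwind Tracking, Strings Take, Brass Session.
Strings Overdub starts before Sectional Overdub ends → Sectional Overdub and Strings Overdub overlap.
Tech Overdub starts after Sectional Overdub ends — done with Sectional Overdub.
Tech Overdub starts after Strings Overdub ends — done with Strings Overdub.
Woodwind Block starts before Tech Overdub ends → Tech Overdub and Woodwind Block overlap.
Soloist Mixing starts before Tech Overdub ends → Tech Overdub and Soloist Mixing overlap.
Dress Take starts before Tech Overdub ends → Tech Overdub and Dress Take overlap.
Woodwind Tracking starts before Tech Overdub ends → Tech Overdub and Woodwind Tracking overlap.
Strings Take starts after Tech Overdub ends — done with Tech Overdub.
Soloist Mixing starts before Woodwind Block ends → Woodwind Block and Soloist Mixing overlap.
Dress Take starts before Woodwind Block ends → Woodwind Block and Dress Take overlap.
Woodwind Tracking starts before Woodwind Block ends → Woodwind Block and Woodwind Tracking overlap.
Strings Take starts after Woodwind Block ends — done with Woodwind Block.
Dress Take starts before Soloist Mixing ends → Soloist Mixing and Dress Take overlap.
Woodwind Tracking starts before Soloist Mixing ends → Soloist Mixing and Woodwind Tracking overlap.
Strings Take starts after Soloist Mixing ends — done with Soloist Mixing.
Woodwind Tracking starts before Dress Take ends → Dress Take and Woodwind Tracking overlap.
Strings Take starts after Dress Take ends — done with Dress Take.
Strings Take starts after Woodwind Tracking ends — done with Woodwind Tracking.
Brass Session starts before Strings Take ends → Strings Take and Brass Session overlap.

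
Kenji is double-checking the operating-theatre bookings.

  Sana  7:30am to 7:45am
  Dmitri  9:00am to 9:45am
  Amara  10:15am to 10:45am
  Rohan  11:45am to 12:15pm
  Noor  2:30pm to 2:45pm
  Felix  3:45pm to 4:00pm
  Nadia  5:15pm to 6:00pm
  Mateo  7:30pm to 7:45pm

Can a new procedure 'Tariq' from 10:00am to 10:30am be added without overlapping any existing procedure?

No — it overlaps Amara

Sana: ends 7:45am at or before Tariq starts 10:00am → clear.
Dmitri: ends 9:45am at or before Tariq starts 10:00am → clear.
Amara: starts 10:15am before Tariq ends 10:30am, and ends 10:45am after Tariq starts 10:00am → overlap.
Rohan: starts 11:45am at or after Tariq ends 10:30am → clear.
Noor: starts 2:30pm at or after Tariq ends 10:30am → clear.
Felix: starts 3:45pm at or after Tariq ends 10:30am → clear.
Nadia: starts 5:15pm at or after Tariq ends 10:30am → clear.
Mateo: starts 7:30pm at or after Tariq ends 10:30am → clear.
Tariq overlaps Amara.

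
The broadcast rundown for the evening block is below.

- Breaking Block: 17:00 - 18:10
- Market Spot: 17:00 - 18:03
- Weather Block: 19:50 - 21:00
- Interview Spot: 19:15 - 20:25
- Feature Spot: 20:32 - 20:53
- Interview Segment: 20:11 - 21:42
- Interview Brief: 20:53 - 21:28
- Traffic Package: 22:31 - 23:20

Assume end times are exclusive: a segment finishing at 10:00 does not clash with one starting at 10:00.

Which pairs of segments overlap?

Breaking Block & Market Spot, Feature Spot & Interview Segment, Feature Spot & Weather Block, Interview Brief & Interview Segment, Interview Brief & Weather Block, Interview Segment & Interview Spot, Interview Segment & Weather Block, Interview Spot & Weather Block

Sorted by start: Breaking Block, Market Spot, Interview Spot, Weather Block, Interview Segment, Feature Spot, Interview Brief, Traffic Package.
Market Spot starts before Breaking Block ends → Breaking Block and Market Spot overlap.
Interview Spot starts after Breaking Block ends, so nothing later overlaps Breaking Block either.
Interview Spot starts after Market Spot ends, so nothing later overlaps Market Spot either.
Weather Block starts before Interview Spot ends → Interview Spot and Weather Block overlap.
Interview Segment starts before Interview Spot ends → Interview Spot and Interview Segment overlap.
Feature Spot starts after Interview Spot ends, so nothing later overlaps Interview Spot either.
Interview Segment starts before Weather Block ends → Weather Block and Interview Segment overlap.
Feature Spot starts before Weather Block ends → Weather Block and Feature Spot overlap.
Interview Brief starts before Weather Block ends → Weather Block and Interview Brief overlap.
Traffic Package starts after Weather Block ends.
Feature Spot starts before Interview Segment ends → Interview Segment and Feature Spot overlap.
Interview Brief starts before Interview Segment ends → Interview Segment and Interview Brief overlap.
Traffic Package starts after Interview Segment ends.
Interview Brief starts exactly when Feature Spot ends (back-to-back, no overlap), so nothing later overlaps Feature Spot either.
Traffic Package starts after Interview Brief ends.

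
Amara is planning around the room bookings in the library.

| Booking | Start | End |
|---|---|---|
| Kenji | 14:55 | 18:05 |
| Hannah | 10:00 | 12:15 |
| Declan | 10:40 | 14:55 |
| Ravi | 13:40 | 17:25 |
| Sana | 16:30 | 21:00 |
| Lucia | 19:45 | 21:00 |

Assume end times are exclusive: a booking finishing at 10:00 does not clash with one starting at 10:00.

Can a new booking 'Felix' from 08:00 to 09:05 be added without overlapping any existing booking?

Hannah: starts 10:00 at or after Felix ends 09:05 → clear.
Declan: starts 10:40 at or after Felix ends 09:05 → clear.
Ravi: starts 13:40 at or after Felix ends 09:05 → clear.
Kenji: starts 14:55 at or after Felix ends 09:05 → clear.
Sana: starts 16:30 at or after Felix ends 09:05 → clear.
Lucia: starts 19:45 at or after Felix ends 09:05 → clear.

Yes — the slot is free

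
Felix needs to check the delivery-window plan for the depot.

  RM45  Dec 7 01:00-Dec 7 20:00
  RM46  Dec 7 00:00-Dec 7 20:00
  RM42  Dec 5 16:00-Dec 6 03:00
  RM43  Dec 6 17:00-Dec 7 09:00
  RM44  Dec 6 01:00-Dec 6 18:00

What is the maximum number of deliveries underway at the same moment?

3

Sweep the timeline, counting +1 at each start and −1 at each end (ends before starts at a tie):
Dec 5 16:00 start RM42 → 1
Dec 6 01:00 start RM44 → 2
Dec 6 03:00 end RM42 → 1
Dec 6 17:00 start RM43 → 2
Dec 6 18:00 end RM44 → 1
Dec 7 00:00 start RM46 → 2
Dec 7 01:00 start RM45 → 3
Dec 7 09:00 end RM43 → 2
Dec 7 20:00 end RM45 → 1
Dec 7 20:00 end RM46 → 0
Peak is 3, at Dec 7 01:00 (RM43, RM45, RM46).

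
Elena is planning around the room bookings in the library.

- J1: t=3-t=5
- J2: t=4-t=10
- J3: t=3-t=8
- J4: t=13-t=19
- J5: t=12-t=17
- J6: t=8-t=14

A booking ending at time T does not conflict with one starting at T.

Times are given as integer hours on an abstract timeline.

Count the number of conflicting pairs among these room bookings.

7

Sorted by start: J1, J3, J2, J6, J5, J4.
J3 starts before J1 ends → J1 and J3 overlap.
J2 starts before J1 ends → J1 and J2 overlap.
J6 starts after J1 ends; J1 is clear from here.
J2 starts before J3 ends → J3 and J2 overlap.
J6 starts exactly when J3 ends (back-to-back, no overlap); J3 is clear from here.
J6 starts before J2 ends → J2 and J6 overlap.
J5 starts after J2 ends; J2 is clear from here.
J5 starts before J6 ends → J6 and J5 overlap.
J4 starts before J6 ends → J6 and J4 overlap.
J4 starts before J5 ends → J5 and J4 overlap.
Overlapping pairs: J1 & J2, J1 & J3, J2 & J3, J2 & J6, J4 & J5, J4 & J6, J5 & J6 — 7 in total.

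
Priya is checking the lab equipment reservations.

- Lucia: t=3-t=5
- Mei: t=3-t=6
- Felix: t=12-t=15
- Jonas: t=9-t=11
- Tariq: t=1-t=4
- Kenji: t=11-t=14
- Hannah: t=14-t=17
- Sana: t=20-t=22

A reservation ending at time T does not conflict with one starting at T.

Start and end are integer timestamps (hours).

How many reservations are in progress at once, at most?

3

Sweep the timeline, counting +1 at each start and −1 at each end (ends before starts at a tie):
t=1 start Tariq → 1
t=3 start Lucia → 2
t=3 start Mei → 3
t=4 end Tariq → 2
t=5 end Lucia → 1
t=6 end Mei → 0
t=9 start Jonas → 1
t=11 end Jonas → 0
t=11 start Kenji → 1
t=12 start Felix → 2
t=14 end Kenji → 1
t=14 start Hannah → 2
t=15 end Felix → 1
t=17 end Hannah → 0
t=20 start Sana → 1
t=22 end Sana → 0
Peak is 3, at t=3 (Lucia, Mei, Tariq).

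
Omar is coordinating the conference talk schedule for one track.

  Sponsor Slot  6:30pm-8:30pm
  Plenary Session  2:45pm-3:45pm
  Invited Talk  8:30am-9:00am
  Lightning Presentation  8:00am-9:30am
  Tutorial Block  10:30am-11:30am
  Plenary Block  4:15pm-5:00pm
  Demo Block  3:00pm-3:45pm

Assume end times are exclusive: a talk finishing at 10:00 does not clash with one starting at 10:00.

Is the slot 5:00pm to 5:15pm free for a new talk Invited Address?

Lightning Presentation: ends 9:30am at or before Invited Address starts 5:00pm → clear.
Invited Talk: ends 9:00am at or before Invited Address starts 5:00pm → clear.
Tutorial Block: ends 11:30am at or before Invited Address starts 5:00pm → clear.
Plenary Session: ends 3:45pm at or before Invited Address starts 5:00pm → clear.
Demo Block: ends 3:45pm at or before Invited Address starts 5:00pm → clear.
Plenary Block: ends 5:00pm at or before Invited Address starts 5:00pm → clear.
Sponsor Slot: starts 6:30pm at or after Invited Address ends 5:15pm → clear.

Yes — the slot is free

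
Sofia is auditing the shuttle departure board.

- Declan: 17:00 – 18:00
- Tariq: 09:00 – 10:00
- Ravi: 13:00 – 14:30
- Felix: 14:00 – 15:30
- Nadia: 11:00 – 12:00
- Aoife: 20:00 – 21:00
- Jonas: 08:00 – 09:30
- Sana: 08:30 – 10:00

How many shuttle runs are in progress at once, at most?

3

Sort all start/end points and keep a running count:
08:00 start Jonas → 1
08:30 start Sana → 2
09:00 start Tariq → 3
09:30 end Jonas → 2
10:00 end Sana → 1
10:00 end Tariq → 0
11:00 start Nadia → 1
12:00 end Nadia → 0
13:00 start Ravi → 1
14:00 start Felix → 2
14:30 end Ravi → 1
15:30 end Felix → 0
17:00 start Declan → 1
18:00 end Declan → 0
20:00 start Aoife → 1
21:00 end Aoife → 0
Peak is 3, at 09:00 (Jonas, Sana, Tariq).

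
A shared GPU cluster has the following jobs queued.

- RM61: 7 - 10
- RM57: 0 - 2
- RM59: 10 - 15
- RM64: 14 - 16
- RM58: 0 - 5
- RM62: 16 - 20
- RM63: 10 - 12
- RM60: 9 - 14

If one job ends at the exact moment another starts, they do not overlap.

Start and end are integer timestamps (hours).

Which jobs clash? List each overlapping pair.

RM57 & RM58, RM59 & RM60, RM59 & RM63, RM59 & RM64, RM60 & RM61, RM60 & RM63

Sorted by start: RM57, RM58, RM61, RM60, RM59, RM63, RM64, RM62.
RM58 starts before RM57 ends → RM57 and RM58 overlap.
RM61 starts after RM57 ends, so RM57 has no further overlaps.
RM61 starts after RM58 ends, so RM58 has no further overlaps.
RM60 starts before RM61 ends → RM61 and RM60 overlap.
RM59 starts exactly when RM61 ends (back-to-back, no overlap), so RM61 has no further overlaps.
RM59 starts before RM60 ends → RM60 and RM59 overlap.
RM63 starts before RM60 ends → RM60 and RM63 overlap.
RM64 starts exactly when RM60 ends (back-to-back, no overlap), so RM60 has no further overlaps.
RM63 starts before RM59 ends → RM59 and RM63 overlap.
RM64 starts before RM59 ends → RM59 and RM64 overlap.
RM62 starts after RM59 ends.
RM64 starts after RM63 ends, so RM63 has no further overlaps.
RM62 starts exactly when RM64 ends (back-to-back, no overlap).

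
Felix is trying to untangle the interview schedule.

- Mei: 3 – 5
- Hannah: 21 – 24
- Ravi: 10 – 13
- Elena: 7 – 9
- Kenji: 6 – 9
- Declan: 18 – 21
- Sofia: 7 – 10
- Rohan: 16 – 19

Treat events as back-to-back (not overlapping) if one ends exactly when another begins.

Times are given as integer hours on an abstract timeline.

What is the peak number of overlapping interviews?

3

Sweep the timeline, counting +1 at each start and −1 at each end (ends before starts at a tie):
3 start Mei → 1
5 end Mei → 0
6 start Kenji → 1
7 start Elena → 2
7 start Sofia → 3
9 end Elena → 2
9 end Kenji → 1
10 end Sofia → 0
10 start Ravi → 1
13 end Ravi → 0
16 start Rohan → 1
18 start Declan → 2
19 end Rohan → 1
21 end Declan → 0
21 start Hannah → 1
24 end Hannah → 0
Peak is 3, at 7 (Elena, Kenji, Sofia).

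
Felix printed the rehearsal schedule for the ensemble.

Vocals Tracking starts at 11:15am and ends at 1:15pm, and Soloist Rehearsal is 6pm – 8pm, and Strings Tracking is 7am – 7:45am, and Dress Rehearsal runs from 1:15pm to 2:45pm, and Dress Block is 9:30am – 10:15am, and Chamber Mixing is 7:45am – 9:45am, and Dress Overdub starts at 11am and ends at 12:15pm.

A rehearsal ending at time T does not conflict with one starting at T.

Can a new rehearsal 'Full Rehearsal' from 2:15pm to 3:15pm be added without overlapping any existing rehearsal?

Strings Tracking: ends 7:45am at or before Full Rehearsal starts 2:15pm → clear.
Chamber Mixing: ends 9:45am at or before Full Rehearsal starts 2:15pm → clear.
Dress Block: ends 10:15am at or before Full Rehearsal starts 2:15pm → clear.
Dress Overdub: ends 12:15pm at or before Full Rehearsal starts 2:15pm → clear.
Vocals Tracking: ends 1:15pm at or before Full Rehearsal starts 2:15pm → clear.
Dress Rehearsal: starts 1:15pm before Full Rehearsal ends 3:15pm, and ends 2:45pm after Full Rehearsal starts 2:15pm → overlap.
Soloist Rehearsal: starts 6pm at or after Full Rehearsal ends 3:15pm → clear.
Full Rehearsal overlaps Dress Rehearsal.

No — it overlaps Dress Rehearsal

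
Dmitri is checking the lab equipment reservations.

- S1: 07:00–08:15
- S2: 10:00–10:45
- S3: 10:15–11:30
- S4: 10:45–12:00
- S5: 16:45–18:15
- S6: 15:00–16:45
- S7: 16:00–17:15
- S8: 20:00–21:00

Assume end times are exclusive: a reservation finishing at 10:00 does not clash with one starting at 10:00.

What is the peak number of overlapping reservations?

Sweep the timeline, counting +1 at each start and −1 at each end (ends before starts at a tie):
07:00 start S1 → 1
08:15 end S1 → 0
10:00 start S2 → 1
10:15 start S3 → 2
10:45 end S2 → 1
10:45 start S4 → 2
11:30 end S3 → 1
12:00 end S4 → 0
15:00 start S6 → 1
16:00 start S7 → 2
16:45 end S6 → 1
16:45 start S5 → 2
17:15 end S7 → 1
18:15 end S5 → 0
20:00 start S8 → 1
21:00 end S8 → 0
Peak is 2, at 10:15 (S2, S3).

2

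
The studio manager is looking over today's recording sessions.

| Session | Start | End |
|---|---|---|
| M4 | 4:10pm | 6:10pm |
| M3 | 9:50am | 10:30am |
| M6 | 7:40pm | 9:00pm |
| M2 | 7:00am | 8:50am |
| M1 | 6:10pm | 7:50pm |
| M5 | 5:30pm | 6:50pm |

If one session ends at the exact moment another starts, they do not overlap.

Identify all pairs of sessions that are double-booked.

Sorted by start: M2, M3, M4, M5, M1, M6.
M3 starts after M2 ends, so M2 has no further overlaps.
M4 starts after M3 ends, so M3 has no further overlaps.
M5 starts before M4 ends → M4 and M5 overlap.
M1 starts exactly when M4 ends (back-to-back, no overlap), so M4 has no further overlaps.
M1 starts before M5 ends → M5 and M1 overlap.
M6 starts after M5 ends.
M6 starts before M1 ends → M1 and M6 overlap.

M1 & M5, M1 & M6, M4 & M5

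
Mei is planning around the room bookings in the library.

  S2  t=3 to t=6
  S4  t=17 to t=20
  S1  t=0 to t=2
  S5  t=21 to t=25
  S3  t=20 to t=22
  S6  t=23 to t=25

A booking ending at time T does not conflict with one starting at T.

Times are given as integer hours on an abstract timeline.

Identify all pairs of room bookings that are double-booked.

S3 & S5, S5 & S6

Sorted by start: S1, S2, S4, S3, S5, S6.
S2 starts after S1 ends — done with S1.
S4 starts after S2 ends — done with S2.
S3 starts exactly when S4 ends (back-to-back, no overlap) — done with S4.
S5 starts before S3 ends → S3 and S5 overlap.
S6 starts after S3 ends.
S6 starts before S5 ends → S5 and S6 overlap.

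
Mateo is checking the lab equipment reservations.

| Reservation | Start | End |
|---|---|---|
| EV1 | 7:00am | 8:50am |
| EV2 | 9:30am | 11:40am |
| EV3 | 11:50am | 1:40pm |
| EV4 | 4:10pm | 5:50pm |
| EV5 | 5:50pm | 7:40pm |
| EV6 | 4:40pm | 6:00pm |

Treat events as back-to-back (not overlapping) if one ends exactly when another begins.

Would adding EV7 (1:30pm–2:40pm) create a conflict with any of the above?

EV1: ends 8:50am at or before EV7 starts 1:30pm → clear.
EV2: ends 11:40am at or before EV7 starts 1:30pm → clear.
EV3: starts 11:50am before EV7 ends 2:40pm, and ends 1:40pm after EV7 starts 1:30pm → overlap.
EV4: starts 4:10pm at or after EV7 ends 2:40pm → clear.
EV6: starts 4:40pm at or after EV7 ends 2:40pm → clear.
EV5: starts 5:50pm at or after EV7 ends 2:40pm → clear.
EV7 overlaps EV3.

Yes — it overlaps EV3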